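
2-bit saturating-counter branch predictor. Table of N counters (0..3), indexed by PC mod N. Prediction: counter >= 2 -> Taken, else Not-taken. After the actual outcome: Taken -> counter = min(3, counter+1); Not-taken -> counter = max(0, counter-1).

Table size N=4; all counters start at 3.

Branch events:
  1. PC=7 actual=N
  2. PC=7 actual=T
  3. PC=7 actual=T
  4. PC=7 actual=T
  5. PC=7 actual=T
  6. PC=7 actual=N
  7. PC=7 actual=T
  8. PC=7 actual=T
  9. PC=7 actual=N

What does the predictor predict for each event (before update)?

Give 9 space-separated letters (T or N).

Answer: T T T T T T T T T

Derivation:
Ev 1: PC=7 idx=3 pred=T actual=N -> ctr[3]=2
Ev 2: PC=7 idx=3 pred=T actual=T -> ctr[3]=3
Ev 3: PC=7 idx=3 pred=T actual=T -> ctr[3]=3
Ev 4: PC=7 idx=3 pred=T actual=T -> ctr[3]=3
Ev 5: PC=7 idx=3 pred=T actual=T -> ctr[3]=3
Ev 6: PC=7 idx=3 pred=T actual=N -> ctr[3]=2
Ev 7: PC=7 idx=3 pred=T actual=T -> ctr[3]=3
Ev 8: PC=7 idx=3 pred=T actual=T -> ctr[3]=3
Ev 9: PC=7 idx=3 pred=T actual=N -> ctr[3]=2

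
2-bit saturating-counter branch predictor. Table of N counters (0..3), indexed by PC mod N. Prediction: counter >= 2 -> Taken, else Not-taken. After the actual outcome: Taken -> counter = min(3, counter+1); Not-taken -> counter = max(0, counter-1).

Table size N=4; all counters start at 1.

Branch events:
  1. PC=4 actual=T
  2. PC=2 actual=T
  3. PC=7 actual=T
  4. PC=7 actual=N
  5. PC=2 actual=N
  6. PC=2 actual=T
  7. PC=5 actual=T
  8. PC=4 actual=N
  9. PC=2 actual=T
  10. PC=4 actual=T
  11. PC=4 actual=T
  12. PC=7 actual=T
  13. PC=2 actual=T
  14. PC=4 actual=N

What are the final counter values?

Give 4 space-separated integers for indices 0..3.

Ev 1: PC=4 idx=0 pred=N actual=T -> ctr[0]=2
Ev 2: PC=2 idx=2 pred=N actual=T -> ctr[2]=2
Ev 3: PC=7 idx=3 pred=N actual=T -> ctr[3]=2
Ev 4: PC=7 idx=3 pred=T actual=N -> ctr[3]=1
Ev 5: PC=2 idx=2 pred=T actual=N -> ctr[2]=1
Ev 6: PC=2 idx=2 pred=N actual=T -> ctr[2]=2
Ev 7: PC=5 idx=1 pred=N actual=T -> ctr[1]=2
Ev 8: PC=4 idx=0 pred=T actual=N -> ctr[0]=1
Ev 9: PC=2 idx=2 pred=T actual=T -> ctr[2]=3
Ev 10: PC=4 idx=0 pred=N actual=T -> ctr[0]=2
Ev 11: PC=4 idx=0 pred=T actual=T -> ctr[0]=3
Ev 12: PC=7 idx=3 pred=N actual=T -> ctr[3]=2
Ev 13: PC=2 idx=2 pred=T actual=T -> ctr[2]=3
Ev 14: PC=4 idx=0 pred=T actual=N -> ctr[0]=2

Answer: 2 2 3 2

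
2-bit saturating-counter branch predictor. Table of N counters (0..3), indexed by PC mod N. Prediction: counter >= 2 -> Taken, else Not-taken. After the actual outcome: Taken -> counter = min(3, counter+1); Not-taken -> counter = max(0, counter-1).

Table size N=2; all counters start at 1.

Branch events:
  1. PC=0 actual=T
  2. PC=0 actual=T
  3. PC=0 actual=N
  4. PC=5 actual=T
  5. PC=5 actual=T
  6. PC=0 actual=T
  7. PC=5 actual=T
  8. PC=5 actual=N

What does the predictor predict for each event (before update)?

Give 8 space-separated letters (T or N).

Answer: N T T N T T T T

Derivation:
Ev 1: PC=0 idx=0 pred=N actual=T -> ctr[0]=2
Ev 2: PC=0 idx=0 pred=T actual=T -> ctr[0]=3
Ev 3: PC=0 idx=0 pred=T actual=N -> ctr[0]=2
Ev 4: PC=5 idx=1 pred=N actual=T -> ctr[1]=2
Ev 5: PC=5 idx=1 pred=T actual=T -> ctr[1]=3
Ev 6: PC=0 idx=0 pred=T actual=T -> ctr[0]=3
Ev 7: PC=5 idx=1 pred=T actual=T -> ctr[1]=3
Ev 8: PC=5 idx=1 pred=T actual=N -> ctr[1]=2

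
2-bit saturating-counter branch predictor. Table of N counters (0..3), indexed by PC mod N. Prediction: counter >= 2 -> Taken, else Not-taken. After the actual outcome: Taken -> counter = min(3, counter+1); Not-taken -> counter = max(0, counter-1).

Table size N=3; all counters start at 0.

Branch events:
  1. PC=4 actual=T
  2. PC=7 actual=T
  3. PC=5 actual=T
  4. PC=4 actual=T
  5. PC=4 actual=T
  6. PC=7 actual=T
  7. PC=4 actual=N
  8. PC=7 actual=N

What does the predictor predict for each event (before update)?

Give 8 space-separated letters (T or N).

Answer: N N N T T T T T

Derivation:
Ev 1: PC=4 idx=1 pred=N actual=T -> ctr[1]=1
Ev 2: PC=7 idx=1 pred=N actual=T -> ctr[1]=2
Ev 3: PC=5 idx=2 pred=N actual=T -> ctr[2]=1
Ev 4: PC=4 idx=1 pred=T actual=T -> ctr[1]=3
Ev 5: PC=4 idx=1 pred=T actual=T -> ctr[1]=3
Ev 6: PC=7 idx=1 pred=T actual=T -> ctr[1]=3
Ev 7: PC=4 idx=1 pred=T actual=N -> ctr[1]=2
Ev 8: PC=7 idx=1 pred=T actual=N -> ctr[1]=1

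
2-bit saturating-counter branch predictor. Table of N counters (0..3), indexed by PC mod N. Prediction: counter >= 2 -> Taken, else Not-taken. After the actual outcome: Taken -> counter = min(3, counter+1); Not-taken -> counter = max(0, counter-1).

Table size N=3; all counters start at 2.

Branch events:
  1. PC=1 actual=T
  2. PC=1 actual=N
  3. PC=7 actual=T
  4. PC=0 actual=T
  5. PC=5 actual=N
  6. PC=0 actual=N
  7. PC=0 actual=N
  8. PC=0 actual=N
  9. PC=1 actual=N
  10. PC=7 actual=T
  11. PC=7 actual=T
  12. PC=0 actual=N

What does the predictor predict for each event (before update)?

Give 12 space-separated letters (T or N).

Ev 1: PC=1 idx=1 pred=T actual=T -> ctr[1]=3
Ev 2: PC=1 idx=1 pred=T actual=N -> ctr[1]=2
Ev 3: PC=7 idx=1 pred=T actual=T -> ctr[1]=3
Ev 4: PC=0 idx=0 pred=T actual=T -> ctr[0]=3
Ev 5: PC=5 idx=2 pred=T actual=N -> ctr[2]=1
Ev 6: PC=0 idx=0 pred=T actual=N -> ctr[0]=2
Ev 7: PC=0 idx=0 pred=T actual=N -> ctr[0]=1
Ev 8: PC=0 idx=0 pred=N actual=N -> ctr[0]=0
Ev 9: PC=1 idx=1 pred=T actual=N -> ctr[1]=2
Ev 10: PC=7 idx=1 pred=T actual=T -> ctr[1]=3
Ev 11: PC=7 idx=1 pred=T actual=T -> ctr[1]=3
Ev 12: PC=0 idx=0 pred=N actual=N -> ctr[0]=0

Answer: T T T T T T T N T T T N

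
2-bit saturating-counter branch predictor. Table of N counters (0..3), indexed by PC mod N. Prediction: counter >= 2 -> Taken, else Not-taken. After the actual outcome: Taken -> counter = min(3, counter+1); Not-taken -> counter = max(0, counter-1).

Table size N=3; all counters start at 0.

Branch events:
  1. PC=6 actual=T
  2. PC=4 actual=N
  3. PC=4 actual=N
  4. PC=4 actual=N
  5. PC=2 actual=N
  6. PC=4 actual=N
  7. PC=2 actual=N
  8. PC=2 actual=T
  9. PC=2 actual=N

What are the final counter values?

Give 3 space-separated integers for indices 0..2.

Answer: 1 0 0

Derivation:
Ev 1: PC=6 idx=0 pred=N actual=T -> ctr[0]=1
Ev 2: PC=4 idx=1 pred=N actual=N -> ctr[1]=0
Ev 3: PC=4 idx=1 pred=N actual=N -> ctr[1]=0
Ev 4: PC=4 idx=1 pred=N actual=N -> ctr[1]=0
Ev 5: PC=2 idx=2 pred=N actual=N -> ctr[2]=0
Ev 6: PC=4 idx=1 pred=N actual=N -> ctr[1]=0
Ev 7: PC=2 idx=2 pred=N actual=N -> ctr[2]=0
Ev 8: PC=2 idx=2 pred=N actual=T -> ctr[2]=1
Ev 9: PC=2 idx=2 pred=N actual=N -> ctr[2]=0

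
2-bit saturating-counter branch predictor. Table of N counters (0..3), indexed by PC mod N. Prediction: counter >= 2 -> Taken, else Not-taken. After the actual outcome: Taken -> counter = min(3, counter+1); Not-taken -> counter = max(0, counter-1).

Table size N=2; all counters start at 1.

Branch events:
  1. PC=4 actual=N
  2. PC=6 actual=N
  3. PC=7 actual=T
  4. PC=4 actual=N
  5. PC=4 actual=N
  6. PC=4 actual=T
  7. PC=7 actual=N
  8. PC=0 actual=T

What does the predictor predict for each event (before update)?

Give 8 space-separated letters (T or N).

Answer: N N N N N N T N

Derivation:
Ev 1: PC=4 idx=0 pred=N actual=N -> ctr[0]=0
Ev 2: PC=6 idx=0 pred=N actual=N -> ctr[0]=0
Ev 3: PC=7 idx=1 pred=N actual=T -> ctr[1]=2
Ev 4: PC=4 idx=0 pred=N actual=N -> ctr[0]=0
Ev 5: PC=4 idx=0 pred=N actual=N -> ctr[0]=0
Ev 6: PC=4 idx=0 pred=N actual=T -> ctr[0]=1
Ev 7: PC=7 idx=1 pred=T actual=N -> ctr[1]=1
Ev 8: PC=0 idx=0 pred=N actual=T -> ctr[0]=2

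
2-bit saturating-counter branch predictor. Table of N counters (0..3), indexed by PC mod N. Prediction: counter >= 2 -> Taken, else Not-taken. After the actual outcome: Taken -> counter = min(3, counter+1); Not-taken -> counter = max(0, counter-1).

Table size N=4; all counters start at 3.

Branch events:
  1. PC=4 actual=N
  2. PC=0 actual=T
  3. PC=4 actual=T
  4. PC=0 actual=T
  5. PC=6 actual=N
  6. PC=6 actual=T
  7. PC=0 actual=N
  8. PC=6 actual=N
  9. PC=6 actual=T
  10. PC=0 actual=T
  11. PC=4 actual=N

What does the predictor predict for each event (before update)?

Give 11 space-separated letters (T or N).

Ev 1: PC=4 idx=0 pred=T actual=N -> ctr[0]=2
Ev 2: PC=0 idx=0 pred=T actual=T -> ctr[0]=3
Ev 3: PC=4 idx=0 pred=T actual=T -> ctr[0]=3
Ev 4: PC=0 idx=0 pred=T actual=T -> ctr[0]=3
Ev 5: PC=6 idx=2 pred=T actual=N -> ctr[2]=2
Ev 6: PC=6 idx=2 pred=T actual=T -> ctr[2]=3
Ev 7: PC=0 idx=0 pred=T actual=N -> ctr[0]=2
Ev 8: PC=6 idx=2 pred=T actual=N -> ctr[2]=2
Ev 9: PC=6 idx=2 pred=T actual=T -> ctr[2]=3
Ev 10: PC=0 idx=0 pred=T actual=T -> ctr[0]=3
Ev 11: PC=4 idx=0 pred=T actual=N -> ctr[0]=2

Answer: T T T T T T T T T T T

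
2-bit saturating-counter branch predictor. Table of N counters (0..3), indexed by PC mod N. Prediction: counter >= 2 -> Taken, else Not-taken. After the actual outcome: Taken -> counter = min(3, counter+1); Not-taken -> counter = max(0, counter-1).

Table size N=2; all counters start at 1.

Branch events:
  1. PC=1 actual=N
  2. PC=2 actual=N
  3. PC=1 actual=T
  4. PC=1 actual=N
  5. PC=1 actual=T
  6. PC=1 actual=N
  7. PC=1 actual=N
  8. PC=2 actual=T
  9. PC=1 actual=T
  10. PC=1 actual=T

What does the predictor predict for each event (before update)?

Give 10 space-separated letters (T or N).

Ev 1: PC=1 idx=1 pred=N actual=N -> ctr[1]=0
Ev 2: PC=2 idx=0 pred=N actual=N -> ctr[0]=0
Ev 3: PC=1 idx=1 pred=N actual=T -> ctr[1]=1
Ev 4: PC=1 idx=1 pred=N actual=N -> ctr[1]=0
Ev 5: PC=1 idx=1 pred=N actual=T -> ctr[1]=1
Ev 6: PC=1 idx=1 pred=N actual=N -> ctr[1]=0
Ev 7: PC=1 idx=1 pred=N actual=N -> ctr[1]=0
Ev 8: PC=2 idx=0 pred=N actual=T -> ctr[0]=1
Ev 9: PC=1 idx=1 pred=N actual=T -> ctr[1]=1
Ev 10: PC=1 idx=1 pred=N actual=T -> ctr[1]=2

Answer: N N N N N N N N N N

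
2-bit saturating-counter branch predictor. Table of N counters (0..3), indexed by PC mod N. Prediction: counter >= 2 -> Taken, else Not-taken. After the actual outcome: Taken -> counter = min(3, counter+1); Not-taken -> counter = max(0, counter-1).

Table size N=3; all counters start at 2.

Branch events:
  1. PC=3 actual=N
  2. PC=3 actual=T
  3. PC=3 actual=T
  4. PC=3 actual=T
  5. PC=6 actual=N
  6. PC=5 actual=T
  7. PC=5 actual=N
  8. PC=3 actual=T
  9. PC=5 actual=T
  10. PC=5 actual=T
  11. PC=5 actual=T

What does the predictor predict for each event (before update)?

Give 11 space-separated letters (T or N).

Ev 1: PC=3 idx=0 pred=T actual=N -> ctr[0]=1
Ev 2: PC=3 idx=0 pred=N actual=T -> ctr[0]=2
Ev 3: PC=3 idx=0 pred=T actual=T -> ctr[0]=3
Ev 4: PC=3 idx=0 pred=T actual=T -> ctr[0]=3
Ev 5: PC=6 idx=0 pred=T actual=N -> ctr[0]=2
Ev 6: PC=5 idx=2 pred=T actual=T -> ctr[2]=3
Ev 7: PC=5 idx=2 pred=T actual=N -> ctr[2]=2
Ev 8: PC=3 idx=0 pred=T actual=T -> ctr[0]=3
Ev 9: PC=5 idx=2 pred=T actual=T -> ctr[2]=3
Ev 10: PC=5 idx=2 pred=T actual=T -> ctr[2]=3
Ev 11: PC=5 idx=2 pred=T actual=T -> ctr[2]=3

Answer: T N T T T T T T T T T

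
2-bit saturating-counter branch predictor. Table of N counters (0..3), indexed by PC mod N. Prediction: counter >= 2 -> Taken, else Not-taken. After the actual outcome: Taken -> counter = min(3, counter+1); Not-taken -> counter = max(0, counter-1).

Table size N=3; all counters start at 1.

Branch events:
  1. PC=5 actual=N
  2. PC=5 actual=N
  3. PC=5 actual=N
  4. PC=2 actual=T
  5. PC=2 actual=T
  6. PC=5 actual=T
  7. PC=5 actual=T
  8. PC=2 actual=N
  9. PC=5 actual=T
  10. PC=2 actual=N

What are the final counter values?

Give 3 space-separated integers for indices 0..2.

Answer: 1 1 2

Derivation:
Ev 1: PC=5 idx=2 pred=N actual=N -> ctr[2]=0
Ev 2: PC=5 idx=2 pred=N actual=N -> ctr[2]=0
Ev 3: PC=5 idx=2 pred=N actual=N -> ctr[2]=0
Ev 4: PC=2 idx=2 pred=N actual=T -> ctr[2]=1
Ev 5: PC=2 idx=2 pred=N actual=T -> ctr[2]=2
Ev 6: PC=5 idx=2 pred=T actual=T -> ctr[2]=3
Ev 7: PC=5 idx=2 pred=T actual=T -> ctr[2]=3
Ev 8: PC=2 idx=2 pred=T actual=N -> ctr[2]=2
Ev 9: PC=5 idx=2 pred=T actual=T -> ctr[2]=3
Ev 10: PC=2 idx=2 pred=T actual=N -> ctr[2]=2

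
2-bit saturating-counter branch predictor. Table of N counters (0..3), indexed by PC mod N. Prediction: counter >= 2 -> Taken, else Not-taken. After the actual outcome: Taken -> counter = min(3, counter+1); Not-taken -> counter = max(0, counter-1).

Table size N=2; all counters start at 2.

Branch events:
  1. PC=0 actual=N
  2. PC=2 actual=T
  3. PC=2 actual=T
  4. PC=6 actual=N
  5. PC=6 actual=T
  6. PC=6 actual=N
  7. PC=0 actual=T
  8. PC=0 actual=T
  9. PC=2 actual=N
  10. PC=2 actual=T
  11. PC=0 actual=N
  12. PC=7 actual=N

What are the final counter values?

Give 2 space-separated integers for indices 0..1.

Answer: 2 1

Derivation:
Ev 1: PC=0 idx=0 pred=T actual=N -> ctr[0]=1
Ev 2: PC=2 idx=0 pred=N actual=T -> ctr[0]=2
Ev 3: PC=2 idx=0 pred=T actual=T -> ctr[0]=3
Ev 4: PC=6 idx=0 pred=T actual=N -> ctr[0]=2
Ev 5: PC=6 idx=0 pred=T actual=T -> ctr[0]=3
Ev 6: PC=6 idx=0 pred=T actual=N -> ctr[0]=2
Ev 7: PC=0 idx=0 pred=T actual=T -> ctr[0]=3
Ev 8: PC=0 idx=0 pred=T actual=T -> ctr[0]=3
Ev 9: PC=2 idx=0 pred=T actual=N -> ctr[0]=2
Ev 10: PC=2 idx=0 pred=T actual=T -> ctr[0]=3
Ev 11: PC=0 idx=0 pred=T actual=N -> ctr[0]=2
Ev 12: PC=7 idx=1 pred=T actual=N -> ctr[1]=1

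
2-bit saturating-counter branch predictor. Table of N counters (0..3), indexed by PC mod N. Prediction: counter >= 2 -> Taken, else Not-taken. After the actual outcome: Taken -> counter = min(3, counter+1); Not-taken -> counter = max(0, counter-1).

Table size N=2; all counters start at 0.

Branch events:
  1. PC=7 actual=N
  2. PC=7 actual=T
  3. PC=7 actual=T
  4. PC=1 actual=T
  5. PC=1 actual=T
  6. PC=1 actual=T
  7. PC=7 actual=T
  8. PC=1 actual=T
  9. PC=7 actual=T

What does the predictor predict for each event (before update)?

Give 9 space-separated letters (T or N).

Ev 1: PC=7 idx=1 pred=N actual=N -> ctr[1]=0
Ev 2: PC=7 idx=1 pred=N actual=T -> ctr[1]=1
Ev 3: PC=7 idx=1 pred=N actual=T -> ctr[1]=2
Ev 4: PC=1 idx=1 pred=T actual=T -> ctr[1]=3
Ev 5: PC=1 idx=1 pred=T actual=T -> ctr[1]=3
Ev 6: PC=1 idx=1 pred=T actual=T -> ctr[1]=3
Ev 7: PC=7 idx=1 pred=T actual=T -> ctr[1]=3
Ev 8: PC=1 idx=1 pred=T actual=T -> ctr[1]=3
Ev 9: PC=7 idx=1 pred=T actual=T -> ctr[1]=3

Answer: N N N T T T T T T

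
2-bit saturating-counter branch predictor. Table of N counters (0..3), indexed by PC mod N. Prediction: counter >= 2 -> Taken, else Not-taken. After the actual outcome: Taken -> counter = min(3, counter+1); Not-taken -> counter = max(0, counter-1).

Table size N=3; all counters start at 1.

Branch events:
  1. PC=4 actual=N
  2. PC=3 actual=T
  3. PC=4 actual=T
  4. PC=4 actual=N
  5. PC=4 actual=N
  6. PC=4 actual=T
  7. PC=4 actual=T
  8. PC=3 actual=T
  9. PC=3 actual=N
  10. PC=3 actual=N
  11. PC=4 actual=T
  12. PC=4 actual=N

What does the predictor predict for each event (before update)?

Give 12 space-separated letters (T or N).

Answer: N N N N N N N T T T T T

Derivation:
Ev 1: PC=4 idx=1 pred=N actual=N -> ctr[1]=0
Ev 2: PC=3 idx=0 pred=N actual=T -> ctr[0]=2
Ev 3: PC=4 idx=1 pred=N actual=T -> ctr[1]=1
Ev 4: PC=4 idx=1 pred=N actual=N -> ctr[1]=0
Ev 5: PC=4 idx=1 pred=N actual=N -> ctr[1]=0
Ev 6: PC=4 idx=1 pred=N actual=T -> ctr[1]=1
Ev 7: PC=4 idx=1 pred=N actual=T -> ctr[1]=2
Ev 8: PC=3 idx=0 pred=T actual=T -> ctr[0]=3
Ev 9: PC=3 idx=0 pred=T actual=N -> ctr[0]=2
Ev 10: PC=3 idx=0 pred=T actual=N -> ctr[0]=1
Ev 11: PC=4 idx=1 pred=T actual=T -> ctr[1]=3
Ev 12: PC=4 idx=1 pred=T actual=N -> ctr[1]=2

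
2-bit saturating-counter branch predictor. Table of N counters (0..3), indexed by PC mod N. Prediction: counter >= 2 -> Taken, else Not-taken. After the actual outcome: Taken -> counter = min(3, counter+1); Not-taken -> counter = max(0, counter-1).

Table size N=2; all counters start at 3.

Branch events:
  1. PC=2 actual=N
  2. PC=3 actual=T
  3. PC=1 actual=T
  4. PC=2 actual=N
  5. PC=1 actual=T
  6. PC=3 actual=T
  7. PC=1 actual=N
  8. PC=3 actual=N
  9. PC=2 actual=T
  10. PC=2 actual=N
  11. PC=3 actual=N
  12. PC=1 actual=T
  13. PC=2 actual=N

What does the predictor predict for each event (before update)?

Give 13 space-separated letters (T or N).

Ev 1: PC=2 idx=0 pred=T actual=N -> ctr[0]=2
Ev 2: PC=3 idx=1 pred=T actual=T -> ctr[1]=3
Ev 3: PC=1 idx=1 pred=T actual=T -> ctr[1]=3
Ev 4: PC=2 idx=0 pred=T actual=N -> ctr[0]=1
Ev 5: PC=1 idx=1 pred=T actual=T -> ctr[1]=3
Ev 6: PC=3 idx=1 pred=T actual=T -> ctr[1]=3
Ev 7: PC=1 idx=1 pred=T actual=N -> ctr[1]=2
Ev 8: PC=3 idx=1 pred=T actual=N -> ctr[1]=1
Ev 9: PC=2 idx=0 pred=N actual=T -> ctr[0]=2
Ev 10: PC=2 idx=0 pred=T actual=N -> ctr[0]=1
Ev 11: PC=3 idx=1 pred=N actual=N -> ctr[1]=0
Ev 12: PC=1 idx=1 pred=N actual=T -> ctr[1]=1
Ev 13: PC=2 idx=0 pred=N actual=N -> ctr[0]=0

Answer: T T T T T T T T N T N N N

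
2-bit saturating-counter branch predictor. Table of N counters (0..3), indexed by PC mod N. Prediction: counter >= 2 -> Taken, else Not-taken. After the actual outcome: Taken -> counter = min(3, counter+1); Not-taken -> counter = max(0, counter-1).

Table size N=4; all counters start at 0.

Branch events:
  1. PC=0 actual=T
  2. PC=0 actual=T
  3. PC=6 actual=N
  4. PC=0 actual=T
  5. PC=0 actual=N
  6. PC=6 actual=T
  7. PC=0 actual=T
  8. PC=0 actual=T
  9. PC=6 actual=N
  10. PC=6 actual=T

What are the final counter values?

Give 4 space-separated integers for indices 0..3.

Answer: 3 0 1 0

Derivation:
Ev 1: PC=0 idx=0 pred=N actual=T -> ctr[0]=1
Ev 2: PC=0 idx=0 pred=N actual=T -> ctr[0]=2
Ev 3: PC=6 idx=2 pred=N actual=N -> ctr[2]=0
Ev 4: PC=0 idx=0 pred=T actual=T -> ctr[0]=3
Ev 5: PC=0 idx=0 pred=T actual=N -> ctr[0]=2
Ev 6: PC=6 idx=2 pred=N actual=T -> ctr[2]=1
Ev 7: PC=0 idx=0 pred=T actual=T -> ctr[0]=3
Ev 8: PC=0 idx=0 pred=T actual=T -> ctr[0]=3
Ev 9: PC=6 idx=2 pred=N actual=N -> ctr[2]=0
Ev 10: PC=6 idx=2 pred=N actual=T -> ctr[2]=1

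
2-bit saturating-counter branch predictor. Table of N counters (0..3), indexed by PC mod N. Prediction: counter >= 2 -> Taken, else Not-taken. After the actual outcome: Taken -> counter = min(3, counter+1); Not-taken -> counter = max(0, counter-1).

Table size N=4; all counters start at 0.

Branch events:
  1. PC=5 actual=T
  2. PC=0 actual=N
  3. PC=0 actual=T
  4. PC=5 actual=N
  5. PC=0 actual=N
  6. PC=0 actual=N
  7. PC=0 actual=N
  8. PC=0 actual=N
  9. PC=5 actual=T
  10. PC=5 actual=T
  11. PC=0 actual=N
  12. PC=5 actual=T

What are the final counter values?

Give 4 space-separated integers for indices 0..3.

Answer: 0 3 0 0

Derivation:
Ev 1: PC=5 idx=1 pred=N actual=T -> ctr[1]=1
Ev 2: PC=0 idx=0 pred=N actual=N -> ctr[0]=0
Ev 3: PC=0 idx=0 pred=N actual=T -> ctr[0]=1
Ev 4: PC=5 idx=1 pred=N actual=N -> ctr[1]=0
Ev 5: PC=0 idx=0 pred=N actual=N -> ctr[0]=0
Ev 6: PC=0 idx=0 pred=N actual=N -> ctr[0]=0
Ev 7: PC=0 idx=0 pred=N actual=N -> ctr[0]=0
Ev 8: PC=0 idx=0 pred=N actual=N -> ctr[0]=0
Ev 9: PC=5 idx=1 pred=N actual=T -> ctr[1]=1
Ev 10: PC=5 idx=1 pred=N actual=T -> ctr[1]=2
Ev 11: PC=0 idx=0 pred=N actual=N -> ctr[0]=0
Ev 12: PC=5 idx=1 pred=T actual=T -> ctr[1]=3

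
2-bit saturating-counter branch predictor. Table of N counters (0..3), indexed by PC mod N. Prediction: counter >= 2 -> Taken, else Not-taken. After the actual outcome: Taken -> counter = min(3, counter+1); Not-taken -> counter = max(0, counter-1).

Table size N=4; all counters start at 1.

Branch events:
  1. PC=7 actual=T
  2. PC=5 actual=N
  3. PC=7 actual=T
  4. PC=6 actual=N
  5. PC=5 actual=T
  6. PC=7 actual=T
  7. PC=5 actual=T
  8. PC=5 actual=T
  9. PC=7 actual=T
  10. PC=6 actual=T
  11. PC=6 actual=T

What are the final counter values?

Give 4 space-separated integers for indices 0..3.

Answer: 1 3 2 3

Derivation:
Ev 1: PC=7 idx=3 pred=N actual=T -> ctr[3]=2
Ev 2: PC=5 idx=1 pred=N actual=N -> ctr[1]=0
Ev 3: PC=7 idx=3 pred=T actual=T -> ctr[3]=3
Ev 4: PC=6 idx=2 pred=N actual=N -> ctr[2]=0
Ev 5: PC=5 idx=1 pred=N actual=T -> ctr[1]=1
Ev 6: PC=7 idx=3 pred=T actual=T -> ctr[3]=3
Ev 7: PC=5 idx=1 pred=N actual=T -> ctr[1]=2
Ev 8: PC=5 idx=1 pred=T actual=T -> ctr[1]=3
Ev 9: PC=7 idx=3 pred=T actual=T -> ctr[3]=3
Ev 10: PC=6 idx=2 pred=N actual=T -> ctr[2]=1
Ev 11: PC=6 idx=2 pred=N actual=T -> ctr[2]=2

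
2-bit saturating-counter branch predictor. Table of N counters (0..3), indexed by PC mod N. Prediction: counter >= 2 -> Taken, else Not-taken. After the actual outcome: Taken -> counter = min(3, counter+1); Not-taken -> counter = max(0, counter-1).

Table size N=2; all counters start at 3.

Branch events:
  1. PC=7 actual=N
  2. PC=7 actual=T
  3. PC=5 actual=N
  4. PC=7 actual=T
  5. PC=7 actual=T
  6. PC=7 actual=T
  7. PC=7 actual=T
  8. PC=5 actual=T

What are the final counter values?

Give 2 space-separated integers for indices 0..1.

Answer: 3 3

Derivation:
Ev 1: PC=7 idx=1 pred=T actual=N -> ctr[1]=2
Ev 2: PC=7 idx=1 pred=T actual=T -> ctr[1]=3
Ev 3: PC=5 idx=1 pred=T actual=N -> ctr[1]=2
Ev 4: PC=7 idx=1 pred=T actual=T -> ctr[1]=3
Ev 5: PC=7 idx=1 pred=T actual=T -> ctr[1]=3
Ev 6: PC=7 idx=1 pred=T actual=T -> ctr[1]=3
Ev 7: PC=7 idx=1 pred=T actual=T -> ctr[1]=3
Ev 8: PC=5 idx=1 pred=T actual=T -> ctr[1]=3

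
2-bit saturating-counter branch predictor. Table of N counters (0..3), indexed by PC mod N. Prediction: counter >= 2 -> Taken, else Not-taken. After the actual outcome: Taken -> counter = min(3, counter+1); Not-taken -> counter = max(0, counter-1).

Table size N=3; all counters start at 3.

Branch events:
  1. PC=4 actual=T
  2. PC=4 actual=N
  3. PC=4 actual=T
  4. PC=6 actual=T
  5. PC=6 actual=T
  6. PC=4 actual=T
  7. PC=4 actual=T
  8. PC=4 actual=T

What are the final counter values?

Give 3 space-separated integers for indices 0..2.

Answer: 3 3 3

Derivation:
Ev 1: PC=4 idx=1 pred=T actual=T -> ctr[1]=3
Ev 2: PC=4 idx=1 pred=T actual=N -> ctr[1]=2
Ev 3: PC=4 idx=1 pred=T actual=T -> ctr[1]=3
Ev 4: PC=6 idx=0 pred=T actual=T -> ctr[0]=3
Ev 5: PC=6 idx=0 pred=T actual=T -> ctr[0]=3
Ev 6: PC=4 idx=1 pred=T actual=T -> ctr[1]=3
Ev 7: PC=4 idx=1 pred=T actual=T -> ctr[1]=3
Ev 8: PC=4 idx=1 pred=T actual=T -> ctr[1]=3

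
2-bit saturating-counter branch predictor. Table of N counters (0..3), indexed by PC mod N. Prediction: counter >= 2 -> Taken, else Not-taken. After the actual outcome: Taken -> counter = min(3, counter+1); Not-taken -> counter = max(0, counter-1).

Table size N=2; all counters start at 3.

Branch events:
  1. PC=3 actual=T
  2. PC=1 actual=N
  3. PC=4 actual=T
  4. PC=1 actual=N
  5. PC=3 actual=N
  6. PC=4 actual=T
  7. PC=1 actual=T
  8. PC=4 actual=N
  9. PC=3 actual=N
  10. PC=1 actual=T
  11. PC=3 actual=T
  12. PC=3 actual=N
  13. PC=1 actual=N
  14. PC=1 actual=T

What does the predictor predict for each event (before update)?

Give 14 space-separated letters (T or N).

Ev 1: PC=3 idx=1 pred=T actual=T -> ctr[1]=3
Ev 2: PC=1 idx=1 pred=T actual=N -> ctr[1]=2
Ev 3: PC=4 idx=0 pred=T actual=T -> ctr[0]=3
Ev 4: PC=1 idx=1 pred=T actual=N -> ctr[1]=1
Ev 5: PC=3 idx=1 pred=N actual=N -> ctr[1]=0
Ev 6: PC=4 idx=0 pred=T actual=T -> ctr[0]=3
Ev 7: PC=1 idx=1 pred=N actual=T -> ctr[1]=1
Ev 8: PC=4 idx=0 pred=T actual=N -> ctr[0]=2
Ev 9: PC=3 idx=1 pred=N actual=N -> ctr[1]=0
Ev 10: PC=1 idx=1 pred=N actual=T -> ctr[1]=1
Ev 11: PC=3 idx=1 pred=N actual=T -> ctr[1]=2
Ev 12: PC=3 idx=1 pred=T actual=N -> ctr[1]=1
Ev 13: PC=1 idx=1 pred=N actual=N -> ctr[1]=0
Ev 14: PC=1 idx=1 pred=N actual=T -> ctr[1]=1

Answer: T T T T N T N T N N N T N N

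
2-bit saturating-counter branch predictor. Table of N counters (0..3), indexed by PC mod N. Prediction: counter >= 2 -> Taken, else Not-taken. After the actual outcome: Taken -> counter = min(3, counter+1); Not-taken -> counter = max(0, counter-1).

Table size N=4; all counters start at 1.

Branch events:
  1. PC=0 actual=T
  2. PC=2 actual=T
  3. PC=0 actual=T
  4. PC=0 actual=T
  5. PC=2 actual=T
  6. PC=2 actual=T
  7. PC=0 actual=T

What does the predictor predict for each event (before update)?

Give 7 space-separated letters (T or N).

Ev 1: PC=0 idx=0 pred=N actual=T -> ctr[0]=2
Ev 2: PC=2 idx=2 pred=N actual=T -> ctr[2]=2
Ev 3: PC=0 idx=0 pred=T actual=T -> ctr[0]=3
Ev 4: PC=0 idx=0 pred=T actual=T -> ctr[0]=3
Ev 5: PC=2 idx=2 pred=T actual=T -> ctr[2]=3
Ev 6: PC=2 idx=2 pred=T actual=T -> ctr[2]=3
Ev 7: PC=0 idx=0 pred=T actual=T -> ctr[0]=3

Answer: N N T T T T T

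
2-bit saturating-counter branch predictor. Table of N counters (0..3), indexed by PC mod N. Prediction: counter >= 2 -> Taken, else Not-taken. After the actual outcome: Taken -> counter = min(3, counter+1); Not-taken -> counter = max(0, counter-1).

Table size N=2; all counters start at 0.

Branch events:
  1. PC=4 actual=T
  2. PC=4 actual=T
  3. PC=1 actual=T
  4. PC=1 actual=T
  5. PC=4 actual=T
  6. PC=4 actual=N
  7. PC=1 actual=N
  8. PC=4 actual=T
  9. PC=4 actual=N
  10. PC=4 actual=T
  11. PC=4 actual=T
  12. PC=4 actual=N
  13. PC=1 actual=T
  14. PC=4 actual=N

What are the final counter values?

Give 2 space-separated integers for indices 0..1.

Answer: 1 2

Derivation:
Ev 1: PC=4 idx=0 pred=N actual=T -> ctr[0]=1
Ev 2: PC=4 idx=0 pred=N actual=T -> ctr[0]=2
Ev 3: PC=1 idx=1 pred=N actual=T -> ctr[1]=1
Ev 4: PC=1 idx=1 pred=N actual=T -> ctr[1]=2
Ev 5: PC=4 idx=0 pred=T actual=T -> ctr[0]=3
Ev 6: PC=4 idx=0 pred=T actual=N -> ctr[0]=2
Ev 7: PC=1 idx=1 pred=T actual=N -> ctr[1]=1
Ev 8: PC=4 idx=0 pred=T actual=T -> ctr[0]=3
Ev 9: PC=4 idx=0 pred=T actual=N -> ctr[0]=2
Ev 10: PC=4 idx=0 pred=T actual=T -> ctr[0]=3
Ev 11: PC=4 idx=0 pred=T actual=T -> ctr[0]=3
Ev 12: PC=4 idx=0 pred=T actual=N -> ctr[0]=2
Ev 13: PC=1 idx=1 pred=N actual=T -> ctr[1]=2
Ev 14: PC=4 idx=0 pred=T actual=N -> ctr[0]=1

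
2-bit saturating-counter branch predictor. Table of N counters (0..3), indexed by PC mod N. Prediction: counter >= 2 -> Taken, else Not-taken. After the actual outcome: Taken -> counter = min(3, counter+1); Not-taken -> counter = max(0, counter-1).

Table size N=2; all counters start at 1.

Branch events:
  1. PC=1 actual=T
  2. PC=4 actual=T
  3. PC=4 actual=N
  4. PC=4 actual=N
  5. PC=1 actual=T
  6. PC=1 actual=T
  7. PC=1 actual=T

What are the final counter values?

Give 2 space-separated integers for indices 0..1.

Ev 1: PC=1 idx=1 pred=N actual=T -> ctr[1]=2
Ev 2: PC=4 idx=0 pred=N actual=T -> ctr[0]=2
Ev 3: PC=4 idx=0 pred=T actual=N -> ctr[0]=1
Ev 4: PC=4 idx=0 pred=N actual=N -> ctr[0]=0
Ev 5: PC=1 idx=1 pred=T actual=T -> ctr[1]=3
Ev 6: PC=1 idx=1 pred=T actual=T -> ctr[1]=3
Ev 7: PC=1 idx=1 pred=T actual=T -> ctr[1]=3

Answer: 0 3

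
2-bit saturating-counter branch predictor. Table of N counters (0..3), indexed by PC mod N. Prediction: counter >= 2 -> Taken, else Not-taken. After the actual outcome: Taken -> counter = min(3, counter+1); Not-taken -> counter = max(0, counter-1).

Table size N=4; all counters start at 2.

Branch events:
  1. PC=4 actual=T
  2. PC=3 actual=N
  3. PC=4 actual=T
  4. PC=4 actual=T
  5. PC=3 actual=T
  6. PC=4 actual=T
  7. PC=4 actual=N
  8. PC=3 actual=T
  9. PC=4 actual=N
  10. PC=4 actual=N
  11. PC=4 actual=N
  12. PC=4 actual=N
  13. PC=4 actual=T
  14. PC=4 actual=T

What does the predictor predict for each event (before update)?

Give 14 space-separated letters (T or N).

Answer: T T T T N T T T T N N N N N

Derivation:
Ev 1: PC=4 idx=0 pred=T actual=T -> ctr[0]=3
Ev 2: PC=3 idx=3 pred=T actual=N -> ctr[3]=1
Ev 3: PC=4 idx=0 pred=T actual=T -> ctr[0]=3
Ev 4: PC=4 idx=0 pred=T actual=T -> ctr[0]=3
Ev 5: PC=3 idx=3 pred=N actual=T -> ctr[3]=2
Ev 6: PC=4 idx=0 pred=T actual=T -> ctr[0]=3
Ev 7: PC=4 idx=0 pred=T actual=N -> ctr[0]=2
Ev 8: PC=3 idx=3 pred=T actual=T -> ctr[3]=3
Ev 9: PC=4 idx=0 pred=T actual=N -> ctr[0]=1
Ev 10: PC=4 idx=0 pred=N actual=N -> ctr[0]=0
Ev 11: PC=4 idx=0 pred=N actual=N -> ctr[0]=0
Ev 12: PC=4 idx=0 pred=N actual=N -> ctr[0]=0
Ev 13: PC=4 idx=0 pred=N actual=T -> ctr[0]=1
Ev 14: PC=4 idx=0 pred=N actual=T -> ctr[0]=2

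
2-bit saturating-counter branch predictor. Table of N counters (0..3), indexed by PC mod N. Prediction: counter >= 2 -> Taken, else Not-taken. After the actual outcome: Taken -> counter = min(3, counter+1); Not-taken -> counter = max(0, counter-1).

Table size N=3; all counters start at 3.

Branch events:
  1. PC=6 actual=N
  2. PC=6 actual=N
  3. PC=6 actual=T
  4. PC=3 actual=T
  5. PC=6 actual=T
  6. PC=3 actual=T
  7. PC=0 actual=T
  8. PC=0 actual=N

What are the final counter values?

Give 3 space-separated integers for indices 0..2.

Ev 1: PC=6 idx=0 pred=T actual=N -> ctr[0]=2
Ev 2: PC=6 idx=0 pred=T actual=N -> ctr[0]=1
Ev 3: PC=6 idx=0 pred=N actual=T -> ctr[0]=2
Ev 4: PC=3 idx=0 pred=T actual=T -> ctr[0]=3
Ev 5: PC=6 idx=0 pred=T actual=T -> ctr[0]=3
Ev 6: PC=3 idx=0 pred=T actual=T -> ctr[0]=3
Ev 7: PC=0 idx=0 pred=T actual=T -> ctr[0]=3
Ev 8: PC=0 idx=0 pred=T actual=N -> ctr[0]=2

Answer: 2 3 3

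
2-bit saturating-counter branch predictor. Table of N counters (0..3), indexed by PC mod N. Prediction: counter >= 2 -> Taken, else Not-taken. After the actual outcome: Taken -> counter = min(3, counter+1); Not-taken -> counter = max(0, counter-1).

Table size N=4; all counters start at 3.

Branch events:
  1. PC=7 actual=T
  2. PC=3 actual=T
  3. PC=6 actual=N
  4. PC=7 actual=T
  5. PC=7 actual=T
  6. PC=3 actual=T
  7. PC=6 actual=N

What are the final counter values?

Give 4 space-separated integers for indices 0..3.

Ev 1: PC=7 idx=3 pred=T actual=T -> ctr[3]=3
Ev 2: PC=3 idx=3 pred=T actual=T -> ctr[3]=3
Ev 3: PC=6 idx=2 pred=T actual=N -> ctr[2]=2
Ev 4: PC=7 idx=3 pred=T actual=T -> ctr[3]=3
Ev 5: PC=7 idx=3 pred=T actual=T -> ctr[3]=3
Ev 6: PC=3 idx=3 pred=T actual=T -> ctr[3]=3
Ev 7: PC=6 idx=2 pred=T actual=N -> ctr[2]=1

Answer: 3 3 1 3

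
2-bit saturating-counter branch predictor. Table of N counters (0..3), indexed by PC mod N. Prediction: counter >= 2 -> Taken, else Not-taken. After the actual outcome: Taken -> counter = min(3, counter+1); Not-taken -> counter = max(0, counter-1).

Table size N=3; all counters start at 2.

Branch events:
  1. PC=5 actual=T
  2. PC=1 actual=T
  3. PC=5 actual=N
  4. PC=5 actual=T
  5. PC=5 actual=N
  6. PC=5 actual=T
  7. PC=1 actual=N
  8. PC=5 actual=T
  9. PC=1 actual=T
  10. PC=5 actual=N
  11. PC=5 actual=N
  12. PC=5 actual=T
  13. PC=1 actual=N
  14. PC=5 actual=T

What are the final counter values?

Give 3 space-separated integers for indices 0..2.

Ev 1: PC=5 idx=2 pred=T actual=T -> ctr[2]=3
Ev 2: PC=1 idx=1 pred=T actual=T -> ctr[1]=3
Ev 3: PC=5 idx=2 pred=T actual=N -> ctr[2]=2
Ev 4: PC=5 idx=2 pred=T actual=T -> ctr[2]=3
Ev 5: PC=5 idx=2 pred=T actual=N -> ctr[2]=2
Ev 6: PC=5 idx=2 pred=T actual=T -> ctr[2]=3
Ev 7: PC=1 idx=1 pred=T actual=N -> ctr[1]=2
Ev 8: PC=5 idx=2 pred=T actual=T -> ctr[2]=3
Ev 9: PC=1 idx=1 pred=T actual=T -> ctr[1]=3
Ev 10: PC=5 idx=2 pred=T actual=N -> ctr[2]=2
Ev 11: PC=5 idx=2 pred=T actual=N -> ctr[2]=1
Ev 12: PC=5 idx=2 pred=N actual=T -> ctr[2]=2
Ev 13: PC=1 idx=1 pred=T actual=N -> ctr[1]=2
Ev 14: PC=5 idx=2 pred=T actual=T -> ctr[2]=3

Answer: 2 2 3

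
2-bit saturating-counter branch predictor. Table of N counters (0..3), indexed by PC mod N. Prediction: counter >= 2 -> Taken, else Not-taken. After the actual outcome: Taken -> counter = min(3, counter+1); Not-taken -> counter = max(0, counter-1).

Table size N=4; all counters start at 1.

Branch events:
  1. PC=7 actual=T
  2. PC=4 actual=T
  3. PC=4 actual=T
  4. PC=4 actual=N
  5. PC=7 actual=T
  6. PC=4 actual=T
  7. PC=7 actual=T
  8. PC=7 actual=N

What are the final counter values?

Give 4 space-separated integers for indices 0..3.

Answer: 3 1 1 2

Derivation:
Ev 1: PC=7 idx=3 pred=N actual=T -> ctr[3]=2
Ev 2: PC=4 idx=0 pred=N actual=T -> ctr[0]=2
Ev 3: PC=4 idx=0 pred=T actual=T -> ctr[0]=3
Ev 4: PC=4 idx=0 pred=T actual=N -> ctr[0]=2
Ev 5: PC=7 idx=3 pred=T actual=T -> ctr[3]=3
Ev 6: PC=4 idx=0 pred=T actual=T -> ctr[0]=3
Ev 7: PC=7 idx=3 pred=T actual=T -> ctr[3]=3
Ev 8: PC=7 idx=3 pred=T actual=N -> ctr[3]=2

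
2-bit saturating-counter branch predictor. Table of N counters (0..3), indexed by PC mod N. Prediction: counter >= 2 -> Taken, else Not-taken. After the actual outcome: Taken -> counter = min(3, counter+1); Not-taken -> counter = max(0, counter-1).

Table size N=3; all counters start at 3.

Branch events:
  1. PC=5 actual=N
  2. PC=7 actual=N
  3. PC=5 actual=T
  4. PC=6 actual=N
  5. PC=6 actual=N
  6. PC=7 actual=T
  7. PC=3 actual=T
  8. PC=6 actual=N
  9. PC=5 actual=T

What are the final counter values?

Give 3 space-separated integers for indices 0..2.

Answer: 1 3 3

Derivation:
Ev 1: PC=5 idx=2 pred=T actual=N -> ctr[2]=2
Ev 2: PC=7 idx=1 pred=T actual=N -> ctr[1]=2
Ev 3: PC=5 idx=2 pred=T actual=T -> ctr[2]=3
Ev 4: PC=6 idx=0 pred=T actual=N -> ctr[0]=2
Ev 5: PC=6 idx=0 pred=T actual=N -> ctr[0]=1
Ev 6: PC=7 idx=1 pred=T actual=T -> ctr[1]=3
Ev 7: PC=3 idx=0 pred=N actual=T -> ctr[0]=2
Ev 8: PC=6 idx=0 pred=T actual=N -> ctr[0]=1
Ev 9: PC=5 idx=2 pred=T actual=T -> ctr[2]=3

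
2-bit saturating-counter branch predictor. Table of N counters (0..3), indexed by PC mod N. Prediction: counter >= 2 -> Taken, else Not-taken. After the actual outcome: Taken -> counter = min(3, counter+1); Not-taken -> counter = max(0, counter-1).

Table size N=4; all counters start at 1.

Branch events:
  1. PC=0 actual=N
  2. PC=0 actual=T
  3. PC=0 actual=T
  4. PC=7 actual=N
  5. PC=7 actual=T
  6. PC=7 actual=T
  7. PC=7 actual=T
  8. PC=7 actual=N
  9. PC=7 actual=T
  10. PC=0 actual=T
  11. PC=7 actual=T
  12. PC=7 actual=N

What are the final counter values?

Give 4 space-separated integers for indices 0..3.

Answer: 3 1 1 2

Derivation:
Ev 1: PC=0 idx=0 pred=N actual=N -> ctr[0]=0
Ev 2: PC=0 idx=0 pred=N actual=T -> ctr[0]=1
Ev 3: PC=0 idx=0 pred=N actual=T -> ctr[0]=2
Ev 4: PC=7 idx=3 pred=N actual=N -> ctr[3]=0
Ev 5: PC=7 idx=3 pred=N actual=T -> ctr[3]=1
Ev 6: PC=7 idx=3 pred=N actual=T -> ctr[3]=2
Ev 7: PC=7 idx=3 pred=T actual=T -> ctr[3]=3
Ev 8: PC=7 idx=3 pred=T actual=N -> ctr[3]=2
Ev 9: PC=7 idx=3 pred=T actual=T -> ctr[3]=3
Ev 10: PC=0 idx=0 pred=T actual=T -> ctr[0]=3
Ev 11: PC=7 idx=3 pred=T actual=T -> ctr[3]=3
Ev 12: PC=7 idx=3 pred=T actual=N -> ctr[3]=2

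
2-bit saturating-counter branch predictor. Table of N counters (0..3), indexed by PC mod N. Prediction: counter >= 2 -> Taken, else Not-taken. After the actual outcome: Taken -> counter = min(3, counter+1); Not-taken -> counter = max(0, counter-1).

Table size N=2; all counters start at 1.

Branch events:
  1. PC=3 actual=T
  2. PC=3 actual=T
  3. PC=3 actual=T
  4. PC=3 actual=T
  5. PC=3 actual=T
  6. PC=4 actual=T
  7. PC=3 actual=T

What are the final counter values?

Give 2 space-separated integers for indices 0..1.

Ev 1: PC=3 idx=1 pred=N actual=T -> ctr[1]=2
Ev 2: PC=3 idx=1 pred=T actual=T -> ctr[1]=3
Ev 3: PC=3 idx=1 pred=T actual=T -> ctr[1]=3
Ev 4: PC=3 idx=1 pred=T actual=T -> ctr[1]=3
Ev 5: PC=3 idx=1 pred=T actual=T -> ctr[1]=3
Ev 6: PC=4 idx=0 pred=N actual=T -> ctr[0]=2
Ev 7: PC=3 idx=1 pred=T actual=T -> ctr[1]=3

Answer: 2 3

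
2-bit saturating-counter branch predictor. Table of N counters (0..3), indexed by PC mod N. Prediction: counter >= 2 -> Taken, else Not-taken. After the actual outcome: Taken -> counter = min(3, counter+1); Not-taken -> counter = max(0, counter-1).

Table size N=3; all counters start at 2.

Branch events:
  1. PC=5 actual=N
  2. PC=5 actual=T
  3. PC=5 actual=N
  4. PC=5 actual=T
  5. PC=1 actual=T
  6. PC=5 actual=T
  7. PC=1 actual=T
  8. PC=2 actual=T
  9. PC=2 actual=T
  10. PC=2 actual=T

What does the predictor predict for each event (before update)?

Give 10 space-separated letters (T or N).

Answer: T N T N T T T T T T

Derivation:
Ev 1: PC=5 idx=2 pred=T actual=N -> ctr[2]=1
Ev 2: PC=5 idx=2 pred=N actual=T -> ctr[2]=2
Ev 3: PC=5 idx=2 pred=T actual=N -> ctr[2]=1
Ev 4: PC=5 idx=2 pred=N actual=T -> ctr[2]=2
Ev 5: PC=1 idx=1 pred=T actual=T -> ctr[1]=3
Ev 6: PC=5 idx=2 pred=T actual=T -> ctr[2]=3
Ev 7: PC=1 idx=1 pred=T actual=T -> ctr[1]=3
Ev 8: PC=2 idx=2 pred=T actual=T -> ctr[2]=3
Ev 9: PC=2 idx=2 pred=T actual=T -> ctr[2]=3
Ev 10: PC=2 idx=2 pred=T actual=T -> ctr[2]=3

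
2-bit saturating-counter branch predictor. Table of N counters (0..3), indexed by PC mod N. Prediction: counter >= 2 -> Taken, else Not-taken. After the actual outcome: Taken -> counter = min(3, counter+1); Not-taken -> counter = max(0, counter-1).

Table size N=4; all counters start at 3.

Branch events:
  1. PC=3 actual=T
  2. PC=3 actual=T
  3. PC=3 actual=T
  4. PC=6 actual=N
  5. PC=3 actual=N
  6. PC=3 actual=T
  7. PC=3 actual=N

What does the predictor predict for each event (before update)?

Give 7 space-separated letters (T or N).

Ev 1: PC=3 idx=3 pred=T actual=T -> ctr[3]=3
Ev 2: PC=3 idx=3 pred=T actual=T -> ctr[3]=3
Ev 3: PC=3 idx=3 pred=T actual=T -> ctr[3]=3
Ev 4: PC=6 idx=2 pred=T actual=N -> ctr[2]=2
Ev 5: PC=3 idx=3 pred=T actual=N -> ctr[3]=2
Ev 6: PC=3 idx=3 pred=T actual=T -> ctr[3]=3
Ev 7: PC=3 idx=3 pred=T actual=N -> ctr[3]=2

Answer: T T T T T T T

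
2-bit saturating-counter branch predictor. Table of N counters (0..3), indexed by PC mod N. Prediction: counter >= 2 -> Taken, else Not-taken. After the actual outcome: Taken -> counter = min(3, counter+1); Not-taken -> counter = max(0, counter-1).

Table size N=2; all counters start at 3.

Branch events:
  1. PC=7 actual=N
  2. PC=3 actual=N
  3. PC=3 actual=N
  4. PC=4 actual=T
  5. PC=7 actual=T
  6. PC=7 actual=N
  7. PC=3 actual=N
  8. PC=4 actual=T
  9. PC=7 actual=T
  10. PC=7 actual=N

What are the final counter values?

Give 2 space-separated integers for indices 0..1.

Ev 1: PC=7 idx=1 pred=T actual=N -> ctr[1]=2
Ev 2: PC=3 idx=1 pred=T actual=N -> ctr[1]=1
Ev 3: PC=3 idx=1 pred=N actual=N -> ctr[1]=0
Ev 4: PC=4 idx=0 pred=T actual=T -> ctr[0]=3
Ev 5: PC=7 idx=1 pred=N actual=T -> ctr[1]=1
Ev 6: PC=7 idx=1 pred=N actual=N -> ctr[1]=0
Ev 7: PC=3 idx=1 pred=N actual=N -> ctr[1]=0
Ev 8: PC=4 idx=0 pred=T actual=T -> ctr[0]=3
Ev 9: PC=7 idx=1 pred=N actual=T -> ctr[1]=1
Ev 10: PC=7 idx=1 pred=N actual=N -> ctr[1]=0

Answer: 3 0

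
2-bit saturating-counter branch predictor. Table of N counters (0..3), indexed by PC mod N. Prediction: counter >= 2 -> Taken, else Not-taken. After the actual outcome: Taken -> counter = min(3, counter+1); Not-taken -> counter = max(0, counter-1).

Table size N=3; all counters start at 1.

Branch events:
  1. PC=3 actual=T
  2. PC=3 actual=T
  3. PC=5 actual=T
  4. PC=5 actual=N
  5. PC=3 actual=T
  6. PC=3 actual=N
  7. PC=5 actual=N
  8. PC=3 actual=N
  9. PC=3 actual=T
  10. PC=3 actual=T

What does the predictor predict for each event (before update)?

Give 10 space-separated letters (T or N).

Answer: N T N T T T N T N T

Derivation:
Ev 1: PC=3 idx=0 pred=N actual=T -> ctr[0]=2
Ev 2: PC=3 idx=0 pred=T actual=T -> ctr[0]=3
Ev 3: PC=5 idx=2 pred=N actual=T -> ctr[2]=2
Ev 4: PC=5 idx=2 pred=T actual=N -> ctr[2]=1
Ev 5: PC=3 idx=0 pred=T actual=T -> ctr[0]=3
Ev 6: PC=3 idx=0 pred=T actual=N -> ctr[0]=2
Ev 7: PC=5 idx=2 pred=N actual=N -> ctr[2]=0
Ev 8: PC=3 idx=0 pred=T actual=N -> ctr[0]=1
Ev 9: PC=3 idx=0 pred=N actual=T -> ctr[0]=2
Ev 10: PC=3 idx=0 pred=T actual=T -> ctr[0]=3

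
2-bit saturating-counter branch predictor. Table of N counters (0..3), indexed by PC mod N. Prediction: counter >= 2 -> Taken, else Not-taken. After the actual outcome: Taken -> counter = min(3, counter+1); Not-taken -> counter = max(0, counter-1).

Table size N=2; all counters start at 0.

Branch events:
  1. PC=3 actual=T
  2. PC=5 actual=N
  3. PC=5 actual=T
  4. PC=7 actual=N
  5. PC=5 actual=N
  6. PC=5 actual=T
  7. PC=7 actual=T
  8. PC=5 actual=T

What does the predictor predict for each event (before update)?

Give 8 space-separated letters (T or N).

Answer: N N N N N N N T

Derivation:
Ev 1: PC=3 idx=1 pred=N actual=T -> ctr[1]=1
Ev 2: PC=5 idx=1 pred=N actual=N -> ctr[1]=0
Ev 3: PC=5 idx=1 pred=N actual=T -> ctr[1]=1
Ev 4: PC=7 idx=1 pred=N actual=N -> ctr[1]=0
Ev 5: PC=5 idx=1 pred=N actual=N -> ctr[1]=0
Ev 6: PC=5 idx=1 pred=N actual=T -> ctr[1]=1
Ev 7: PC=7 idx=1 pred=N actual=T -> ctr[1]=2
Ev 8: PC=5 idx=1 pred=T actual=T -> ctr[1]=3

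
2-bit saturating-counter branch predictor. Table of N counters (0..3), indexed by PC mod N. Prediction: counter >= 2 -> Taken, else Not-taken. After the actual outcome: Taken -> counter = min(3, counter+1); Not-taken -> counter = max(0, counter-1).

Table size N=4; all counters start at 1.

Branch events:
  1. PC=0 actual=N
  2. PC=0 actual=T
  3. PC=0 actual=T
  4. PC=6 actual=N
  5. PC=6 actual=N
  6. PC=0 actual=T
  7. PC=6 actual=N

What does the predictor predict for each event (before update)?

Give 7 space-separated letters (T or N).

Ev 1: PC=0 idx=0 pred=N actual=N -> ctr[0]=0
Ev 2: PC=0 idx=0 pred=N actual=T -> ctr[0]=1
Ev 3: PC=0 idx=0 pred=N actual=T -> ctr[0]=2
Ev 4: PC=6 idx=2 pred=N actual=N -> ctr[2]=0
Ev 5: PC=6 idx=2 pred=N actual=N -> ctr[2]=0
Ev 6: PC=0 idx=0 pred=T actual=T -> ctr[0]=3
Ev 7: PC=6 idx=2 pred=N actual=N -> ctr[2]=0

Answer: N N N N N T N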